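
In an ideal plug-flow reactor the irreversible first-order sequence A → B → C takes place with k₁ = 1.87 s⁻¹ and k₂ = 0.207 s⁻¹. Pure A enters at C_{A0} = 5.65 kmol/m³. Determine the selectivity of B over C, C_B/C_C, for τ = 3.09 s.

The intermediate concentration in a first-order A→B→C sequence is C_B = k₁C_{A0}(e^(−k₁τ) − e^(−k₂τ))/(k₂−k₁).
e^(−k₁τ) = e^(−1.87×3.09) = e^(−5.778) = 0.003094; e^(−k₂τ) = e^(−0.6396) = 0.5275.
C_B = 1.87×5.65/(0.207−1.87) × (0.003094−0.5275) = (-6.353)×(-0.5244) = 3.332 kmol/m³.
C_A = C_{A0}e^(−k₁τ) = 0.01748 kmol/m³, so C_C = C_{A0}−C_A−C_B = 2.301 kmol/m³; C_B/C_C = 1.45.

1.45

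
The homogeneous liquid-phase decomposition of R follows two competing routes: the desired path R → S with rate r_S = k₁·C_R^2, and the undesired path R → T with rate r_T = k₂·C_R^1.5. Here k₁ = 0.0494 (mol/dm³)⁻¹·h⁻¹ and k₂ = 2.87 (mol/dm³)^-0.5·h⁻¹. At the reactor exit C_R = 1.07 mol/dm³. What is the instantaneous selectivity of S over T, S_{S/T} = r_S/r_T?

S_{S/T} = r_S/r_T = (k₁·C_R^2)/(k₂·C_R^1.5) = (k₁/k₂)·C_R^0.5.
= (0.0494×1.070^2) / (2.87×1.070^1.5) = 0.05656/3.177 = 0.0178.
Since the desired path is higher order in R, keeping C_R high (PFR or concentrated feed) favours S.

0.0178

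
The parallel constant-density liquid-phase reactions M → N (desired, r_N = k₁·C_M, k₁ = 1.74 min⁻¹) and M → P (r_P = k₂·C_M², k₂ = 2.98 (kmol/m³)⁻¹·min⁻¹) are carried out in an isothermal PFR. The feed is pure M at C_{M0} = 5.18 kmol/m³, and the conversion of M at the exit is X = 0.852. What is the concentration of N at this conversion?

C_M = C_{M0}(1−X) = 0.7666 kmol/m³.
Along a PFR/batch, dC_N/dC_M = −r_N/(r_N+r_P) = −k₁/(k₁+k₂·C_M).
Integrating from C_{M0} to C_M: C_N = (1.74/2.98)·ln[(1.74+2.98·5.18)/(1.74+2.98·0.767)] = 0.5839·ln(17.18/4.025) = 0.8473 kmol/m³.

0.847 kmol/m³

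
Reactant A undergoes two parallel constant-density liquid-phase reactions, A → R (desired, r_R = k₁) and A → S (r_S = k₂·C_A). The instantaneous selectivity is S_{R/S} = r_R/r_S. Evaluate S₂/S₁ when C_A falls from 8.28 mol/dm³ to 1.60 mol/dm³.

5.17

S_{R/S} = (k₁/k₂)·C_A⁻¹, so S₂/S₁ = (C_{A,2}/C_{A,1})⁻¹.
= 8.28/1.60 = 5.17.
Selectivity toward R rises as C_A falls — low-concentration operation is favoured.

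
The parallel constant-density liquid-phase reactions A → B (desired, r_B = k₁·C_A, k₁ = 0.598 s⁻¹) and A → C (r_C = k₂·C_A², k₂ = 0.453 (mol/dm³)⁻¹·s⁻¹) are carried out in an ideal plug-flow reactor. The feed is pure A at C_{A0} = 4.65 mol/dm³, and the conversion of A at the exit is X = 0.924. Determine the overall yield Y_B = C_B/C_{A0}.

0.361

C_A = C_{A0}(1−X) = 0.3534 mol/dm³.
Along a PFR/batch, dC_B/dC_A = −r_B/(r_B+r_C) = −k₁/(k₁+k₂·C_A).
Integrating from C_{A0} to C_A: C_B = (0.598/0.453)·ln[(0.598+0.453·4.65)/(0.598+0.453·0.353)] = 1.320·ln(2.704/0.7581) = 1.679 mol/dm³.
Y_B = C_B/C_{A0} = 1.679/4.65 = 0.361.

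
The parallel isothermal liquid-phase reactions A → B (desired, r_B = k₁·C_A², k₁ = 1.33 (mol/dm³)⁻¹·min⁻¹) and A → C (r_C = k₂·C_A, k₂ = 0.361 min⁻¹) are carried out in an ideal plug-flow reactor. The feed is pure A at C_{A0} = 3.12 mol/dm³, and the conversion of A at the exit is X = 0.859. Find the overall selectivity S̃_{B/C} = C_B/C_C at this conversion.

5.32

C_A = C_{A0}(1−X) = 0.4399 mol/dm³.
Along a PFR/batch, dC_C/dC_A = −r_C/(r_B+r_C) = −k₂/(k₂+k₁·C_A).
Integrating from C_{A0} to C_A: C_C = (0.361/1.33)·ln[(0.361+1.33·3.12)/(0.361+1.33·0.440)] = 0.2714·ln(4.511/0.9461) = 0.4239 mol/dm³.
Then C_B = (C_{A0}−C_A) − C_C = 2.680 − 0.4239 = 2.256 mol/dm³.
S̃_{B/C} = C_B/C_C = 2.256/0.4239 = 5.32.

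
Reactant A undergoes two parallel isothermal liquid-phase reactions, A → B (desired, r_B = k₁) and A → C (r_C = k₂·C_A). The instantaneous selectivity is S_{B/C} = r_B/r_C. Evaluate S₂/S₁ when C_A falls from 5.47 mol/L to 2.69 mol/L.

2.03

S_{B/C} = (k₁/k₂)·C_A⁻¹, so S₂/S₁ = (C_{A,2}/C_{A,1})⁻¹.
= 5.47/2.69 = 2.03.
Selectivity toward B rises as C_A falls — low-concentration operation is favoured.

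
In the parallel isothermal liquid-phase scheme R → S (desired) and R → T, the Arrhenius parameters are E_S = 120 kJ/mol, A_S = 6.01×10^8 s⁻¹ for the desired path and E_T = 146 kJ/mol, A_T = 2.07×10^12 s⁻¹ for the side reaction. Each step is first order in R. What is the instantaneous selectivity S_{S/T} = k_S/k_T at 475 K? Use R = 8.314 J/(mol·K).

0.210

k_S/k_T = (A_S/A_T)·exp[−(E_S−E_T)/(RT)] = (A_S/A_T)·exp[(E_T−E_S)/(RT)].
(E_T−E_S)/(RT) = (146−120)×10³/(8.314×475) = 26000/3949 = 6.584.
k_S/k_T = (6.01×10^8/2.07×10^12)·exp(6.584) = 2.903×10^-4 × 723.2 = 0.210.
Since E_S < E_T, lowering the temperature improves selectivity toward S.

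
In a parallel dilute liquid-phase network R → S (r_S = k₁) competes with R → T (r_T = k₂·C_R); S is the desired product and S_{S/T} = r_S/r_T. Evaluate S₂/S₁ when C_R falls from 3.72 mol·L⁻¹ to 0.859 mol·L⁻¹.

4.33

S_{S/T} = (k₁/k₂)·C_R⁻¹, so S₂/S₁ = (C_{R,2}/C_{R,1})⁻¹.
= 3.72/0.859 = 4.33.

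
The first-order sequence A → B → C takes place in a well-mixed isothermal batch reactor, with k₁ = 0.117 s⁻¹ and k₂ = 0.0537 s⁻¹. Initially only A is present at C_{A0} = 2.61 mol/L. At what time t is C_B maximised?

The intermediate peaks when r₁ = r₂, i.e. k₁e^(−k₁t) = k₂e^(−k₂t), giving t_opt = ln(k₂/k₁)/(k₂−k₁).
= ln(0.0537/0.117)/(0.0537−0.117) = ln(0.4590)/-0.06330 = -0.7788/-0.06330 = 12.3 s.

12.3 s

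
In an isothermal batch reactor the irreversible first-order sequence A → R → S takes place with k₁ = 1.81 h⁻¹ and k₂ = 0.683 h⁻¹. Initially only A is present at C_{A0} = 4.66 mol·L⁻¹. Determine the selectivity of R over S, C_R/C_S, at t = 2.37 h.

0.429

Solving the coupled first-order balances gives C_R(t) = [k₁/(k₂−k₁)]·C_{A0}·(e^(−k₁t) − e^(−k₂t)).
e^(−k₁t) = e^(−1.81×2.37) = e^(−4.290) = 0.01371; e^(−k₂t) = e^(−1.619) = 0.1982.
C_R = 1.81×4.66/(0.683−1.81) × (0.01371−0.1982) = (-7.484)×(-0.1844) = 1.380 mol·L⁻¹.
C_A = C_{A0}e^(−k₁t) = 0.06388 mol·L⁻¹, so C_S = C_{A0}−C_A−C_R = 3.216 mol·L⁻¹; C_R/C_S = 0.429.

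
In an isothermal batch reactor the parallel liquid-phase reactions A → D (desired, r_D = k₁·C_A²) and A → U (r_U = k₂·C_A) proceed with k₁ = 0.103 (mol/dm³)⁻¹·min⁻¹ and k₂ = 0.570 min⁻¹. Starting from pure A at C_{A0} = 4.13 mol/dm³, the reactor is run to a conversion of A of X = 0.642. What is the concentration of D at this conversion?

0.877 mol/dm³

C_A = C_{A0}(1−X) = 1.479 mol/dm³.
Along a PFR/batch, dC_U/dC_A = −r_U/(r_D+r_U) = −k₂/(k₂+k₁·C_A).
Integrating from C_{A0} to C_A: C_U = (0.570/0.103)·ln[(0.570+0.103·4.13)/(0.570+0.103·1.48)] = 5.534·ln(0.9954/0.7223) = 1.775 mol/dm³.
Then C_D = (C_{A0}−C_A) − C_U = 2.651 − 1.775 = 0.8767 mol/dm³.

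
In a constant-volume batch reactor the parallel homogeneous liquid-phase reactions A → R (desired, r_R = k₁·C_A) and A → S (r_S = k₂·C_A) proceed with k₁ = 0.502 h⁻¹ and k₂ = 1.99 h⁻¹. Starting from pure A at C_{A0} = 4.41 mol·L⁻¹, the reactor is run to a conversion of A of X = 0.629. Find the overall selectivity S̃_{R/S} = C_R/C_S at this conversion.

C_A = C_{A0}(1−X) = 1.636 mol·L⁻¹.
Both paths are first order in A, so the instantaneous fraction to R is constant: dC_R/d(−C_A) = k₁/(k₁+k₂) = 0.2014.
C_R = 0.2014·(C_{A0}−C_A) = 0.2014×2.774 = 0.559 mol·L⁻¹.
C_S = (C_{A0}−C_A)−C_R = 2.215 mol·L⁻¹; S̃_{R/S} = 0.5588/2.215 = 0.252.

0.252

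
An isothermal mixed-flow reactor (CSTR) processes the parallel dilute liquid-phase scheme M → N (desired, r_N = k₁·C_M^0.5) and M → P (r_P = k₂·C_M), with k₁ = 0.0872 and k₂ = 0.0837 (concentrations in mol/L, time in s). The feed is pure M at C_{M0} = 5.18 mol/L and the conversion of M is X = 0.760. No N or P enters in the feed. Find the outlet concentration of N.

Exit C_M = C_{M0}(1−X) = 5.18×0.240 = 1.243 mol/L.
A CSTR operates uniformly at the exit composition, giving r_N = 0.09723 and r_P = 0.1041 (each k·C_M^n at C_M = 1.243).
Fraction of consumed M going to N: r_N/(r_N+r_P) = 0.4830.
C_N = 0.4830·C_{M0}·X = 0.4830×5.18×0.760 = 1.90 mol/L.

1.90 mol/L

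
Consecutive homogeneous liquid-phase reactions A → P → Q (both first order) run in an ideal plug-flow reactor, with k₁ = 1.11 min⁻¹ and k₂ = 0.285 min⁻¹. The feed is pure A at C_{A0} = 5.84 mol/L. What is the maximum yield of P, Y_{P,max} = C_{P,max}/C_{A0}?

Evaluating C_P at τ_opt = ln(k₂/k₁)/(k₂−k₁) gives C_{P,max}/C_{A0} = (k₁/k₂)^[k₂/(k₂−k₁)].
= (1.11/0.285)^(0.285/(0.285−1.11)) = (3.895)^(-0.3455) = 0.6252.

0.625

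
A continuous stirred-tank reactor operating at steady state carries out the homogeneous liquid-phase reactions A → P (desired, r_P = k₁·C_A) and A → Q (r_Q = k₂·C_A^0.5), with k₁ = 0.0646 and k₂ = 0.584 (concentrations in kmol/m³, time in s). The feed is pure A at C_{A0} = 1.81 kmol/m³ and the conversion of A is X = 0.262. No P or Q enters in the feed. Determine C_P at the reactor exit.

0.0538 kmol/m³

Exit C_A = C_{A0}(1−X) = 1.81×0.738 = 1.336 kmol/m³.
Rates in a CSTR are evaluated at the outlet concentration: r_P = 0.0646×1.336 = 0.08629, r_Q = 0.584×1.336^0.5 = 0.6750.
Fraction of consumed A going to P: r_P/(r_P+r_Q) = 0.1134.
C_P = 0.1134·C_{A0}·X = 0.1134×1.81×0.262 = 0.0538 kmol/m³.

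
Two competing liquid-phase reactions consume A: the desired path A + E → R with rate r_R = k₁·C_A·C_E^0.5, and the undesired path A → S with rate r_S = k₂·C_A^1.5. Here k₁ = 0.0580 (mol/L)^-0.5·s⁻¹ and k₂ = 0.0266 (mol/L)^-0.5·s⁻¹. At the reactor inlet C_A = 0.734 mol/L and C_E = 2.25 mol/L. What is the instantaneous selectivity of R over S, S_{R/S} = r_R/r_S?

3.82

S_{R/S} = r_R/r_S = (k₁·C_A·C_E^0.5)/(k₂·C_A^1.5) = (k₁/k₂)·C_A^-0.5·C_E^0.5.
= (0.0580×0.7340×2.250^0.5) / (0.0266×0.7340^1.5) = 0.06386/0.01673 = 3.82.
The undesired path is higher order in A, so low C_A (CSTR or dilute feed) favours R.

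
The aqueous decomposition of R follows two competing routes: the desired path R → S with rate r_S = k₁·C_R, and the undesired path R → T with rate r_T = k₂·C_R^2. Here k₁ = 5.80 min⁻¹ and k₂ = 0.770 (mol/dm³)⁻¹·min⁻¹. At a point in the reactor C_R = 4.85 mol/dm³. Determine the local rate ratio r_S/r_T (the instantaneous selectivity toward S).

S_{S/T} = r_S/r_T = (k₁·C_R)/(k₂·C_R^2) = (k₁/k₂)·C_R⁻¹.
= (5.80×4.850) / (0.770×4.850^2) = 28.13/18.11 = 1.55.
The undesired path is higher order in R, so low C_R (CSTR or dilute feed) favours S.

1.55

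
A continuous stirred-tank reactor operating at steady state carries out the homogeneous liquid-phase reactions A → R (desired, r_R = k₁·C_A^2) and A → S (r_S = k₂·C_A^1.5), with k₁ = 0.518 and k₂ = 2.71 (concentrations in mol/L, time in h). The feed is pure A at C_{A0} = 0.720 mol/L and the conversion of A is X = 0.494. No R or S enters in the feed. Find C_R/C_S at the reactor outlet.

0.115

Exit C_A = C_{A0}(1−X) = 0.720×0.506 = 0.3643 mol/L.
A CSTR operates uniformly at the exit composition, giving r_R = 0.06875 and r_S = 0.5959 (each k·C_A^n at C_A = 0.3643).
Overall selectivity = C_R/C_S = r_Rτ/(r_Sτ) = r_R/r_S = 0.115.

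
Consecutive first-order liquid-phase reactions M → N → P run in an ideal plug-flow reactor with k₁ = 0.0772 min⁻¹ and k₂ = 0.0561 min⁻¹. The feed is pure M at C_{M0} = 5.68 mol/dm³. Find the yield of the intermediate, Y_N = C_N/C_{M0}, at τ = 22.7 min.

For first-order series with pure M initially, C_N(τ) = k₁C_{M0}/(k₂−k₁)·(e^(−k₁τ) − e^(−k₂τ)).
e^(−k₁τ) = e^(−0.0772×22.7) = e^(−1.752) = 0.1734; e^(−k₂τ) = e^(−1.273) = 0.2799.
C_N = 0.0772×5.68/(0.0561−0.0772) × (0.1734−0.2799) = (-20.78)×(-0.1065) = 2.213 mol/dm³.
Y_N = C_N/C_{M0} = 2.213/5.68 = 0.390.

0.390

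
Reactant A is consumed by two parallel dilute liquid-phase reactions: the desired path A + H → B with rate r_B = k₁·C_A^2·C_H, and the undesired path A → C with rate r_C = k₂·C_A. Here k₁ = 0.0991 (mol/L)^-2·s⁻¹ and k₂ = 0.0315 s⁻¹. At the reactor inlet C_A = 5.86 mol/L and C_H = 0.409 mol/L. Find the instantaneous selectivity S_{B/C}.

7.54

S_{B/C} = r_B/r_C = (k₁·C_A^2·C_H)/(k₂·C_A) = (k₁/k₂)·C_A·C_H.
= (0.0991×5.860^2×0.4090) / (0.0315×5.860) = 1.392/0.1846 = 7.54.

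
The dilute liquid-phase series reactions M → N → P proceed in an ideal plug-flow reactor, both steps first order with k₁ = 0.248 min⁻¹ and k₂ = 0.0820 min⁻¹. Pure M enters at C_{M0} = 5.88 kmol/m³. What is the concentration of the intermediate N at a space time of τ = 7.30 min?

3.39 kmol/m³

For first-order series with pure M initially, C_N(τ) = k₁C_{M0}/(k₂−k₁)·(e^(−k₁τ) − e^(−k₂τ)).
e^(−k₁τ) = e^(−0.248×7.30) = e^(−1.810) = 0.1636; e^(−k₂τ) = e^(−0.5986) = 0.5496.
C_N = 0.248×5.88/(0.0820−0.248) × (0.1636−0.5496) = (-8.785)×(-0.3860) = 3.391 kmol/m³.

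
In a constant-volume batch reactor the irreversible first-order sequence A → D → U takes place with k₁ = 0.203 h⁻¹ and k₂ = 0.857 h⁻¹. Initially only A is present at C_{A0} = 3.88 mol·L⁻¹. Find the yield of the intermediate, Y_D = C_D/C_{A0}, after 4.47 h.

For first-order series with pure A initially, C_D(t) = k₁C_{A0}/(k₂−k₁)·(e^(−k₁t) − e^(−k₂t)).
e^(−k₁t) = e^(−0.203×4.47) = e^(−0.9074) = 0.4036; e^(−k₂t) = e^(−3.831) = 0.02169.
C_D = 0.203×3.88/(0.857−0.203) × (0.4036−0.02169) = 1.204×0.3819 = 0.4599 mol·L⁻¹.
Y_D = C_D/C_{A0} = 0.4599/3.88 = 0.119.

0.119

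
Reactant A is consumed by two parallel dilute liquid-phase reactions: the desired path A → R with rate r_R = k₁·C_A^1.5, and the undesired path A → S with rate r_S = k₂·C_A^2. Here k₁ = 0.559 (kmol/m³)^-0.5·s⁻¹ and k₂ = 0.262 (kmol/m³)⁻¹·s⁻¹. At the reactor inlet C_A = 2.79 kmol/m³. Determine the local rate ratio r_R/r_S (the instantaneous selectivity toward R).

1.28

S_{R/S} = r_R/r_S = (k₁·C_A^1.5)/(k₂·C_A^2) = (k₁/k₂)·C_A^-0.5.
= (0.559×2.790^1.5) / (0.262×2.790^2) = 2.605/2.039 = 1.28.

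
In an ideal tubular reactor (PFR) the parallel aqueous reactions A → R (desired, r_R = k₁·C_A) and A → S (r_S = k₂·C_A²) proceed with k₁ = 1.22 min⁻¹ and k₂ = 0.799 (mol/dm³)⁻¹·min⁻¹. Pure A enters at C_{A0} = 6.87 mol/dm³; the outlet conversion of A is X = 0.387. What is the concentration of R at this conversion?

0.581 mol/dm³

C_A = C_{A0}(1−X) = 4.211 mol/dm³.
Along a PFR/batch, dC_R/dC_A = −r_R/(r_R+r_S) = −k₁/(k₁+k₂·C_A).
Integrating from C_{A0} to C_A: C_R = (1.22/0.799)·ln[(1.22+0.799·6.87)/(1.22+0.799·4.21)] = 1.527·ln(6.709/4.585) = 0.5813 mol/dm³.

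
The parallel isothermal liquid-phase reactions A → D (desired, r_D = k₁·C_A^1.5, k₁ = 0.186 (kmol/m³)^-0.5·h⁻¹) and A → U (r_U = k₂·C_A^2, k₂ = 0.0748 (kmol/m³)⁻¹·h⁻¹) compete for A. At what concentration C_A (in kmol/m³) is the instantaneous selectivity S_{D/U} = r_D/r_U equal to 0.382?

S_{D/U} = (k₁/k₂)·C_A^-0.5 ⇒ C_A = (S·k₂/k₁)^(-2).
= (0.382×0.0748/0.186)^(-2) = (0.1536)^(-2) = 42.4 kmol/m³.

42.4 kmol/m³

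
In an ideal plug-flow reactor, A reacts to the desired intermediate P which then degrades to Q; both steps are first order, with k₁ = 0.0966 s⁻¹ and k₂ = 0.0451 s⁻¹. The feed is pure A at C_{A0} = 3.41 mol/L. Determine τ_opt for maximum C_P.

The intermediate peaks when r₁ = r₂, i.e. k₁e^(−k₁τ) = k₂e^(−k₂τ), giving τ_opt = ln(k₂/k₁)/(k₂−k₁).
= ln(0.0451/0.0966)/(0.0451−0.0966) = ln(0.4669)/-0.05150 = -0.7617/-0.05150 = 14.8 s.

14.8 s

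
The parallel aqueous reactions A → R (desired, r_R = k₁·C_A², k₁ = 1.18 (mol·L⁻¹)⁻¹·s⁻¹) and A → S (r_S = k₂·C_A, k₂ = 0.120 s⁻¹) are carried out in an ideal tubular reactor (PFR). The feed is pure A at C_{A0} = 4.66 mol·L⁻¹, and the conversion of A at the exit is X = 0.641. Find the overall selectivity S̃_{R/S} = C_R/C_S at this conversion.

28.8

C_A = C_{A0}(1−X) = 1.673 mol·L⁻¹.
Along a PFR/batch, dC_S/dC_A = −r_S/(r_R+r_S) = −k₂/(k₂+k₁·C_A).
Integrating from C_{A0} to C_A: C_S = (0.120/1.18)·ln[(0.120+1.18·4.66)/(0.120+1.18·1.67)] = 0.1017·ln(5.619/2.094) = 0.1004 mol·L⁻¹.
Then C_R = (C_{A0}−C_A) − C_S = 2.987 − 0.1004 = 2.887 mol·L⁻¹.
S̃_{R/S} = C_R/C_S = 2.887/0.1004 = 28.8.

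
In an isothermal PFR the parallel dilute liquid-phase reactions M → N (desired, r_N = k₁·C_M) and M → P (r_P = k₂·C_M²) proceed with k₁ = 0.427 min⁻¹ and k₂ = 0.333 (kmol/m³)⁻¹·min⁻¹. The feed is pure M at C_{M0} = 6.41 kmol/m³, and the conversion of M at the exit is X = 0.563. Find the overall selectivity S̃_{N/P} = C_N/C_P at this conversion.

0.290

C_M = C_{M0}(1−X) = 2.801 kmol/m³.
Along a PFR/batch, dC_N/dC_M = −r_N/(r_N+r_P) = −k₁/(k₁+k₂·C_M).
Integrating from C_{M0} to C_M: C_N = (0.427/0.333)·ln[(0.427+0.333·6.41)/(0.427+0.333·2.80)] = 1.282·ln(2.562/1.360) = 0.8120 kmol/m³.
C_P = (C_{M0}−C_M)−C_N = 2.797 kmol/m³; S̃_{N/P} = 0.8120/2.797 = 0.290.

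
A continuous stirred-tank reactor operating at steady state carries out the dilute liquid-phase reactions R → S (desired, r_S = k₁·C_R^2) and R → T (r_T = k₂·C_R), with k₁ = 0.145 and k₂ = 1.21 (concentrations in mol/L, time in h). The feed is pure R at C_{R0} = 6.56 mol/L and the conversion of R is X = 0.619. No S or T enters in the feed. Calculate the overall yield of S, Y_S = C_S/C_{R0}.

Exit C_R = C_{R0}(1−X) = 6.56×0.381 = 2.499 mol/L.
A CSTR operates uniformly at the exit composition, giving r_S = 0.9058 and r_T = 3.024 (each k·C_R^n at C_R = 2.499).
Fraction of consumed R going to S: r_S/(r_S+r_T) = 0.2305.
C_S = 0.2305·C_{R0}·X = 0.2305×6.56×0.619 = 0.936 mol/L; Y_S = C_S/C_{R0} = 0.143.

0.143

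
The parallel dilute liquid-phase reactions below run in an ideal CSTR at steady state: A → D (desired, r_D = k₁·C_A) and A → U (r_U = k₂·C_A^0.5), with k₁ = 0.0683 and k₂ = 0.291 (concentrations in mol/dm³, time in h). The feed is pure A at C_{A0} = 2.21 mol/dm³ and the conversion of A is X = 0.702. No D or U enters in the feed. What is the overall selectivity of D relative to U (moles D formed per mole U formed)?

Exit C_A = C_{A0}(1−X) = 2.21×0.298 = 0.6586 mol/dm³.
In a CSTR the entire volume is at exit conditions, so r_D = 0.0683×0.6586 = 0.04498 and r_U = 0.291×0.6586^0.5 = 0.2362.
Overall selectivity = C_D/C_U = r_Dτ/(r_Uτ) = r_D/r_U = 0.190.

0.190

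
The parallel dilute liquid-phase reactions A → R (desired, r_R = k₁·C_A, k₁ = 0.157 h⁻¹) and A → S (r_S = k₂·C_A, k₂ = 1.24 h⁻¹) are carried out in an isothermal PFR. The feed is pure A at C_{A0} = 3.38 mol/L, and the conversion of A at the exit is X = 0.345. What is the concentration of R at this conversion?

0.131 mol/L

C_A = C_{A0}(1−X) = 2.214 mol/L.
Both paths are first order in A, so the instantaneous fraction to R is constant: dC_R/d(−C_A) = k₁/(k₁+k₂) = 0.1124.
C_R = 0.1124·(C_{A0}−C_A) = 0.1124×1.166 = 0.131 mol/L.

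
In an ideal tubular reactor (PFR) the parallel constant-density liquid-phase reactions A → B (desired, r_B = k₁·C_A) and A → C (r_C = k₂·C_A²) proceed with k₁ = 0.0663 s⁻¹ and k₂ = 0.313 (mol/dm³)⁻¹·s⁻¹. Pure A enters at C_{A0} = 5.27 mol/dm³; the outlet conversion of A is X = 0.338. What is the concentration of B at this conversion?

C_A = C_{A0}(1−X) = 3.489 mol/dm³.
Along a PFR/batch, dC_B/dC_A = −r_B/(r_B+r_C) = −k₁/(k₁+k₂·C_A).
Integrating from C_{A0} to C_A: C_B = (0.0663/0.313)·ln[(0.0663+0.313·5.27)/(0.0663+0.313·3.49)] = 0.2118·ln(1.716/1.158) = 0.08324 mol/dm³.

0.0832 mol/dm³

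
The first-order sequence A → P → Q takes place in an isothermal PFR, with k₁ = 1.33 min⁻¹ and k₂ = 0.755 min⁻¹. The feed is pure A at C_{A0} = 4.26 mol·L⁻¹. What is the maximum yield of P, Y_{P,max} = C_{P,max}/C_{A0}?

At the optimum, C_{P,max}/C_{A0} = (k₁/k₂)^[k₂/(k₂−k₁)].
= (1.33/0.755)^(0.755/(0.755−1.33)) = (1.762)^(-1.313) = 0.4755.

0.475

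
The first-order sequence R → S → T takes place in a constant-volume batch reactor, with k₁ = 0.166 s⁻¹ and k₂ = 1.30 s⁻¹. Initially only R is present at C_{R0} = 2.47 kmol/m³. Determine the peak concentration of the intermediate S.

At the optimum, C_{S,max}/C_{R0} = (k₁/k₂)^[k₂/(k₂−k₁)].
= (0.166/1.30)^(1.30/(1.30−0.166)) = (0.1277)^(1.146) = 0.09448.
C_{S,max} = 0.09448×2.47 = 0.233 kmol/m³.

0.233 kmol/m³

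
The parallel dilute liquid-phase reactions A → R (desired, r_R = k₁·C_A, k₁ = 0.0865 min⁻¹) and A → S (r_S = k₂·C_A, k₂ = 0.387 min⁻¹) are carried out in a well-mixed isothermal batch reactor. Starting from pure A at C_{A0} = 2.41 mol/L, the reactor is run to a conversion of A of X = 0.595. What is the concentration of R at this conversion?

0.262 mol/L

C_A = C_{A0}(1−X) = 0.9761 mol/L.
Both paths are first order in A, so the instantaneous fraction to R is constant: dC_R/d(−C_A) = k₁/(k₁+k₂) = 0.1827.
C_R = 0.1827·(C_{A0}−C_A) = 0.1827×1.434 = 0.262 mol/L.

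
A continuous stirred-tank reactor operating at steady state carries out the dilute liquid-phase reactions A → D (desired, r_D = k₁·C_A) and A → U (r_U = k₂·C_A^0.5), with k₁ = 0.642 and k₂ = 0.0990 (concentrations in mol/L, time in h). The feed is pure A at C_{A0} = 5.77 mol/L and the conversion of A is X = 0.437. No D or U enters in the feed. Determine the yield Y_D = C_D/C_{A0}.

Exit C_A = C_{A0}(1−X) = 5.77×0.563 = 3.249 mol/L.
A CSTR operates uniformly at the exit composition, giving r_D = 2.086 and r_U = 0.1784 (each k·C_A^n at C_A = 3.249).
Fraction of consumed A going to D: r_D/(r_D+r_U) = 0.9212.
C_D = 0.9212·C_{A0}·X = 0.9212×5.77×0.437 = 2.32 mol/L; Y_D = C_D/C_{A0} = 0.403.

0.403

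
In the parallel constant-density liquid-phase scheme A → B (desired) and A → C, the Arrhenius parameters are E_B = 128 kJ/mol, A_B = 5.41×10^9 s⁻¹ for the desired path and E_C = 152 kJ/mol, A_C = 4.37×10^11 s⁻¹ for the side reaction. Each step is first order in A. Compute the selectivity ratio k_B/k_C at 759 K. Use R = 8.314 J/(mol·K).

0.555

Since both paths have the same order in A, the concentration cancels and S_{B/C} = k_B/k_C = (A_B/A_C)·exp[(E_C−E_B)/(RT)].
(E_C−E_B)/(RT) = (152−128)×10³/(8.314×759) = 24000/6310 = 3.803.
k_B/k_C = (5.41×10^9/4.37×10^11)·exp(3.803) = 0.01238 × 44.85 = 0.555.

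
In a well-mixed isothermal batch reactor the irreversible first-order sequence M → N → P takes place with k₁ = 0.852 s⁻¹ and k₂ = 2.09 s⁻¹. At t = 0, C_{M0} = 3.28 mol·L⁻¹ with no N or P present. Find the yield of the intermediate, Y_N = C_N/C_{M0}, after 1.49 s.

For first-order series with pure M initially, C_N(t) = k₁C_{M0}/(k₂−k₁)·(e^(−k₁t) − e^(−k₂t)).
e^(−k₁t) = e^(−0.852×1.49) = e^(−1.269) = 0.2810; e^(−k₂t) = e^(−3.114) = 0.04442.
C_N = 0.852×3.28/(2.09−0.852) × (0.2810−0.04442) = 2.257×0.2366 = 0.5340 mol·L⁻¹.
Y_N = C_N/C_{M0} = 0.5340/3.28 = 0.163.

0.163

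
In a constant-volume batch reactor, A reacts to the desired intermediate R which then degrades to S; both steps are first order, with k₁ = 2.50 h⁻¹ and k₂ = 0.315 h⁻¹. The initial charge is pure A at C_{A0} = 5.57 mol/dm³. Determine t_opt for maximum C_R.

For first-order series the maximum of C_R occurs at t_opt = ln(k₂/k₁)/(k₂−k₁).
= ln(0.315/2.50)/(0.315−2.50) = ln(0.1260)/-2.185 = -2.071/-2.185 = 0.948 h.

0.948 h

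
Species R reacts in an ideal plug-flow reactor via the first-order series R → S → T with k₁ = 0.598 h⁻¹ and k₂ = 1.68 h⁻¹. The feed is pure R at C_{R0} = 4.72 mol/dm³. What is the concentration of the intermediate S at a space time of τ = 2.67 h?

The intermediate concentration in a first-order A→B→C sequence is C_S = k₁C_{R0}(e^(−k₁τ) − e^(−k₂τ))/(k₂−k₁).
e^(−k₁τ) = e^(−0.598×2.67) = e^(−1.597) = 0.2026; e^(−k₂τ) = e^(−4.486) = 0.01127.
C_S = 0.598×4.72/(1.68−0.598) × (0.2026−0.01127) = 2.609×0.1913 = 0.4990 mol/dm³.

0.499 mol/dm³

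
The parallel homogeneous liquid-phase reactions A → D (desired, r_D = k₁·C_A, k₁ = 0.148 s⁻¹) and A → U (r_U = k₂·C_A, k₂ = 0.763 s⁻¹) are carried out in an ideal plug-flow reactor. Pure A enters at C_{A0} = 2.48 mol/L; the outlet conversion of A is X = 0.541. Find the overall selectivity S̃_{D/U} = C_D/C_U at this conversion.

C_A = C_{A0}(1−X) = 1.138 mol/L.
Both paths are first order in A, so the instantaneous fraction to D is constant: dC_D/d(−C_A) = k₁/(k₁+k₂) = 0.1625.
C_D = 0.1625·(C_{A0}−C_A) = 0.1625×1.342 = 0.218 mol/L.
C_U = (C_{A0}−C_A)−C_D = 1.124 mol/L; S̃_{D/U} = 0.2180/1.124 = 0.194.

0.194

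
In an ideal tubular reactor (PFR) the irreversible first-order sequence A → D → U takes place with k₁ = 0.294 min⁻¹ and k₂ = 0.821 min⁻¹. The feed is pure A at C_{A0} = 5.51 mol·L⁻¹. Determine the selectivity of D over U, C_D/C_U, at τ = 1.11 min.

1.78

Solving the coupled first-order balances gives C_D(τ) = [k₁/(k₂−k₁)]·C_{A0}·(e^(−k₁τ) − e^(−k₂τ)).
e^(−k₁τ) = e^(−0.294×1.11) = e^(−0.3263) = 0.7216; e^(−k₂τ) = e^(−0.9113) = 0.4020.
C_D = 0.294×5.51/(0.821−0.294) × (0.7216−0.4020) = 3.074×0.3196 = 0.9823 mol·L⁻¹.
C_A = C_{A0}e^(−k₁τ) = 3.976 mol·L⁻¹, so C_U = C_{A0}−C_A−C_D = 0.5519 mol·L⁻¹; C_D/C_U = 1.78.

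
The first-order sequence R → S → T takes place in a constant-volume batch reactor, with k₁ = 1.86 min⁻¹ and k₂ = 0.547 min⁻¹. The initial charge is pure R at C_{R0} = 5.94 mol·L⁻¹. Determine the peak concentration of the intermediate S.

At the optimum, C_{S,max}/C_{R0} = (k₁/k₂)^[k₂/(k₂−k₁)].
= (1.86/0.547)^(0.547/(0.547−1.86)) = (3.400)^(-0.4166) = 0.6006.
C_{S,max} = 0.6006×5.94 = 3.57 mol·L⁻¹.

3.57 mol·L⁻¹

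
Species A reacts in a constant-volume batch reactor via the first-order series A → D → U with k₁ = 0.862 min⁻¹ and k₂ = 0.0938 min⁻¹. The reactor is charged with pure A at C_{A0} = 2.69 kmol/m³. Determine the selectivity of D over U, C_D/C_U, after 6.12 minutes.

1.70

Solving the coupled first-order balances gives C_D(t) = [k₁/(k₂−k₁)]·C_{A0}·(e^(−k₁t) − e^(−k₂t)).
e^(−k₁t) = e^(−0.862×6.12) = e^(−5.275) = 0.005116; e^(−k₂t) = e^(−0.5741) = 0.5632.
C_D = 0.862×2.69/(0.0938−0.862) × (0.005116−0.5632) = (-3.018)×(-0.5581) = 1.685 kmol/m³.
C_A = C_{A0}e^(−k₁t) = 0.01376 kmol/m³, so C_U = C_{A0}−C_A−C_D = 0.9916 kmol/m³; C_D/C_U = 1.70.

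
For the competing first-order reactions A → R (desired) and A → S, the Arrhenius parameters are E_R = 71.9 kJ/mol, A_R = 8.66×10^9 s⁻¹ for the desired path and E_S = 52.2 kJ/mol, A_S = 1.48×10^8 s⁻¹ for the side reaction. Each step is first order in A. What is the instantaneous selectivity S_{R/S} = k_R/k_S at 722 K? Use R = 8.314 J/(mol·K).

k_R/k_S = (A_R/A_S)·exp[−(E_R−E_S)/(RT)] = (A_R/A_S)·exp[(E_S−E_R)/(RT)].
(E_S−E_R)/(RT) = (52.2−71.9)×10³/(8.314×722) = -19700/6003 = -3.282.
k_R/k_S = (8.66×10^9/1.48×10^8)·exp(-3.282) = 58.51 × 0.03756 = 2.20.
Since E_R > E_S, raising the temperature improves selectivity toward R.

2.20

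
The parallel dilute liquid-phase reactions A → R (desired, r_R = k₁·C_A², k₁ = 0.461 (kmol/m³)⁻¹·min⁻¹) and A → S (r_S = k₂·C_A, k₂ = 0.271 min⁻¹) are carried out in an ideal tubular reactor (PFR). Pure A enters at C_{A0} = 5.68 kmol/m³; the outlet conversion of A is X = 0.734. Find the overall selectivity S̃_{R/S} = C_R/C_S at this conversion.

C_A = C_{A0}(1−X) = 1.511 kmol/m³.
Along a PFR/batch, dC_S/dC_A = −r_S/(r_R+r_S) = −k₂/(k₂+k₁·C_A).
Integrating from C_{A0} to C_A: C_S = (0.271/0.461)·ln[(0.271+0.461·5.68)/(0.271+0.461·1.51)] = 0.5879·ln(2.889/0.9675) = 0.6432 kmol/m³.
Then C_R = (C_{A0}−C_A) − C_S = 4.169 − 0.6432 = 3.526 kmol/m³.
S̃_{R/S} = C_R/C_S = 3.526/0.6432 = 5.48.

5.48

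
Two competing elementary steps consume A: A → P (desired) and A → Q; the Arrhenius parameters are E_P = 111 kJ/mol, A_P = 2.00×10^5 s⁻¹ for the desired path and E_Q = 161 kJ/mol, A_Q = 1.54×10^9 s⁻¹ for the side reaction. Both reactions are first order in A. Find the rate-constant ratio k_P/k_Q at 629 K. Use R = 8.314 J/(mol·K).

1.84

Since both paths have the same order in A, the concentration cancels and S_{P/Q} = k_P/k_Q = (A_P/A_Q)·exp[(E_Q−E_P)/(RT)].
(E_Q−E_P)/(RT) = (161−111)×10³/(8.314×629) = 50000/5230 = 9.561.
k_P/k_Q = (2.00×10^5/1.54×10^9)·exp(9.561) = 1.299×10^-4 × 14202 = 1.84.
Since E_P < E_Q, lowering the temperature improves selectivity toward P.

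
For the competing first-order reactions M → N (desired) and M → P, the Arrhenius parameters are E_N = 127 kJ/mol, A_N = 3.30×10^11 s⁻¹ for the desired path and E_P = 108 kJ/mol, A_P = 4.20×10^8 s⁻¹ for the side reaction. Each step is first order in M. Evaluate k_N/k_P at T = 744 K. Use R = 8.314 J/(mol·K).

k_N/k_P = (A_N/A_P)·exp[−(E_N−E_P)/(RT)] = (A_N/A_P)·exp[(E_P−E_N)/(RT)].
(E_P−E_N)/(RT) = (108−127)×10³/(8.314×744) = -19000/6186 = -3.072.
k_N/k_P = (3.30×10^11/4.20×10^8)·exp(-3.072) = 785.7 × 0.04634 = 36.4.

36.4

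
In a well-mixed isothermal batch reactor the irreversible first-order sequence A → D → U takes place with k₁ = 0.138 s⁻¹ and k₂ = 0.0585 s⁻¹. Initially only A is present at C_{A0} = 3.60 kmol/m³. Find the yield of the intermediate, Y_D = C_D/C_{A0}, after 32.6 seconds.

Solving the coupled first-order balances gives C_D(t) = [k₁/(k₂−k₁)]·C_{A0}·(e^(−k₁t) − e^(−k₂t)).
e^(−k₁t) = e^(−0.138×32.6) = e^(−4.499) = 0.01112; e^(−k₂t) = e^(−1.907) = 0.1485.
C_D = 0.138×3.60/(0.0585−0.138) × (0.01112−0.1485) = (-6.249)×(-0.1374) = 0.8585 kmol/m³.
Y_D = C_D/C_{A0} = 0.8585/3.60 = 0.238.

0.238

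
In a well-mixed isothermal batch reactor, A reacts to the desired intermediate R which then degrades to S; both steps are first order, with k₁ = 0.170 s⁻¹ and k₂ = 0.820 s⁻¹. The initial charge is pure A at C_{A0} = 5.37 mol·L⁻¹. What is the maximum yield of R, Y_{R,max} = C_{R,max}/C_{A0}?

For a first-order series the maximum intermediate yield is C_{R,max}/C_{A0} = (k₁/k₂)^[k₂/(k₂−k₁)].
= (0.170/0.820)^(0.820/(0.820−0.170)) = (0.2073)^(1.262) = 0.1374.

0.137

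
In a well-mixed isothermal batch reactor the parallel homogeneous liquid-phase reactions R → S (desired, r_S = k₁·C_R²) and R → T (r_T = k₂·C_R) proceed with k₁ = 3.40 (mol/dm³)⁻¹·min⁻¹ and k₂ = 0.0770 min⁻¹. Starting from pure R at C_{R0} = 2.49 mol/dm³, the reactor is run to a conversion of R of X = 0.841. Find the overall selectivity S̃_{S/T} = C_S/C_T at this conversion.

50.6

C_R = C_{R0}(1−X) = 0.3959 mol/dm³.
Along a PFR/batch, dC_T/dC_R = −r_T/(r_S+r_T) = −k₂/(k₂+k₁·C_R).
Integrating from C_{R0} to C_R: C_T = (0.0770/3.40)·ln[(0.0770+3.40·2.49)/(0.0770+3.40·0.396)] = 0.02265·ln(8.543/1.423) = 0.04059 mol/dm³.
Then C_S = (C_{R0}−C_R) − C_T = 2.094 − 0.04059 = 2.054 mol/dm³.
S̃_{S/T} = C_S/C_T = 2.054/0.04059 = 50.6.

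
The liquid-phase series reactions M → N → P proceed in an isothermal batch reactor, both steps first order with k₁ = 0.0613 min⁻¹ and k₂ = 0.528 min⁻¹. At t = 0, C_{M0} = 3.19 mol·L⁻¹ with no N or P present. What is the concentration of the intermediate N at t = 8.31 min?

Solving the coupled first-order balances gives C_N(t) = [k₁/(k₂−k₁)]·C_{M0}·(e^(−k₁t) − e^(−k₂t)).
e^(−k₁t) = e^(−0.0613×8.31) = e^(−0.5094) = 0.6009; e^(−k₂t) = e^(−4.388) = 0.01243.
C_N = 0.0613×3.19/(0.528−0.0613) × (0.6009−0.01243) = 0.4190×0.5884 = 0.2465 mol·L⁻¹.

0.247 mol·L⁻¹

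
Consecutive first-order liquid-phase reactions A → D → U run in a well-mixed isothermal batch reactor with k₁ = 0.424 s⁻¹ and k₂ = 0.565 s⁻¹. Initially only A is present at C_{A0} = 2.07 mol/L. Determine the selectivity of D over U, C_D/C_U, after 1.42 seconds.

1.95

The intermediate concentration in a first-order A→B→C sequence is C_D = k₁C_{A0}(e^(−k₁t) − e^(−k₂t))/(k₂−k₁).
e^(−k₁t) = e^(−0.424×1.42) = e^(−0.6021) = 0.5477; e^(−k₂t) = e^(−0.8023) = 0.4483.
C_D = 0.424×2.07/(0.565−0.424) × (0.5477−0.4483) = 6.225×0.09937 = 0.6186 mol/L.
C_A = C_{A0}e^(−k₁t) = 1.134 mol/L, so C_U = C_{A0}−C_A−C_D = 0.3177 mol/L; C_D/C_U = 1.95.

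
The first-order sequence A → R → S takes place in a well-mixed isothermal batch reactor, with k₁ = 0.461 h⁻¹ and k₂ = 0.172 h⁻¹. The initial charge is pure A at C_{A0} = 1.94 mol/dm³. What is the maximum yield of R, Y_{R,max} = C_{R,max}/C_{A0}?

Evaluating C_R at t_opt = ln(k₂/k₁)/(k₂−k₁) gives C_{R,max}/C_{A0} = (k₁/k₂)^[k₂/(k₂−k₁)].
= (0.461/0.172)^(0.172/(0.172−0.461)) = (2.680)^(-0.5952) = 0.5561.

0.556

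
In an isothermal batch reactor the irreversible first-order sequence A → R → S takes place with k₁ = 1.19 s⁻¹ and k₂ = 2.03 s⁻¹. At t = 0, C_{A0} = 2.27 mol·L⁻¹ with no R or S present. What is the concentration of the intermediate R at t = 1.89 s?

0.270 mol·L⁻¹

Solving the coupled first-order balances gives C_R(t) = [k₁/(k₂−k₁)]·C_{A0}·(e^(−k₁t) − e^(−k₂t)).
e^(−k₁t) = e^(−1.19×1.89) = e^(−2.249) = 0.1055; e^(−k₂t) = e^(−3.837) = 0.02156.
C_R = 1.19×2.27/(2.03−1.19) × (0.1055−0.02156) = 3.216×0.08393 = 0.2699 mol·L⁻¹.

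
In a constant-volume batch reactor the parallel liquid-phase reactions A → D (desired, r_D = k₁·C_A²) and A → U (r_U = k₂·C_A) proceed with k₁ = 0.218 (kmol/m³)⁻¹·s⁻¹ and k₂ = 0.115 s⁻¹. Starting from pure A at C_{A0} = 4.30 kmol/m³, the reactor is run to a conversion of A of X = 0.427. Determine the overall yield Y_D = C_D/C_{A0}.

0.368

C_A = C_{A0}(1−X) = 2.464 kmol/m³.
Along a PFR/batch, dC_U/dC_A = −r_U/(r_D+r_U) = −k₂/(k₂+k₁·C_A).
Integrating from C_{A0} to C_A: C_U = (0.115/0.218)·ln[(0.115+0.218·4.30)/(0.115+0.218·2.46)] = 0.5275·ln(1.052/0.6521) = 0.2525 kmol/m³.
Then C_D = (C_{A0}−C_A) − C_U = 1.836 − 0.2525 = 1.584 kmol/m³.
Y_D = C_D/C_{A0} = 1.584/4.30 = 0.368.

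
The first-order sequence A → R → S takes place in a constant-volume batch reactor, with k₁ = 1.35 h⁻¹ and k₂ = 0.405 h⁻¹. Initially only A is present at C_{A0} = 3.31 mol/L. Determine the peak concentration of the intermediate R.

1.98 mol/L

For a first-order series the maximum intermediate yield is C_{R,max}/C_{A0} = (k₁/k₂)^[k₂/(k₂−k₁)].
= (1.35/0.405)^(0.405/(0.405−1.35)) = (3.333)^(-0.4286) = 0.5969.
C_{R,max} = 0.5969×3.31 = 1.98 mol/L.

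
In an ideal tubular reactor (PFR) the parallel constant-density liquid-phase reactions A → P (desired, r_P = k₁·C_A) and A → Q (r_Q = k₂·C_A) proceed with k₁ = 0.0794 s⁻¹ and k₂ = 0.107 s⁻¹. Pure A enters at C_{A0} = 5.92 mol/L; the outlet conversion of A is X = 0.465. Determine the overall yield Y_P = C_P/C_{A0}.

C_A = C_{A0}(1−X) = 3.167 mol/L.
Both paths are first order in A, so the instantaneous fraction to P is constant: dC_P/d(−C_A) = k₁/(k₁+k₂) = 0.4260.
C_P = 0.4260·(C_{A0}−C_A) = 0.4260×2.753 = 1.17 mol/L.
Y_P = C_P/C_{A0} = 1.173/5.92 = 0.198.

0.198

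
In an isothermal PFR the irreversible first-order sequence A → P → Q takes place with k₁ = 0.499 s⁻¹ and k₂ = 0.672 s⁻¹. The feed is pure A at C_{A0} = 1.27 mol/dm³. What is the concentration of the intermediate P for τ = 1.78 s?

0.399 mol/dm³

Solving the coupled first-order balances gives C_P(τ) = [k₁/(k₂−k₁)]·C_{A0}·(e^(−k₁τ) − e^(−k₂τ)).
e^(−k₁τ) = e^(−0.499×1.78) = e^(−0.8882) = 0.4114; e^(−k₂τ) = e^(−1.196) = 0.3024.
C_P = 0.499×1.27/(0.672−0.499) × (0.4114−0.3024) = 3.663×0.1090 = 0.3994 mol/dm³.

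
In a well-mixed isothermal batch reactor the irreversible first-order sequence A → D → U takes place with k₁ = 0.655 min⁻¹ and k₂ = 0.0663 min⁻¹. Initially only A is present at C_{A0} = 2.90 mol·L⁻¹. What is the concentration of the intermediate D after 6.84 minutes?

2.01 mol·L⁻¹

Solving the coupled first-order balances gives C_D(t) = [k₁/(k₂−k₁)]·C_{A0}·(e^(−k₁t) − e^(−k₂t)).
e^(−k₁t) = e^(−0.655×6.84) = e^(−4.480) = 0.01133; e^(−k₂t) = e^(−0.4535) = 0.6354.
C_D = 0.655×2.90/(0.0663−0.655) × (0.01133−0.6354) = (-3.227)×(-0.6241) = 2.014 mol·L⁻¹.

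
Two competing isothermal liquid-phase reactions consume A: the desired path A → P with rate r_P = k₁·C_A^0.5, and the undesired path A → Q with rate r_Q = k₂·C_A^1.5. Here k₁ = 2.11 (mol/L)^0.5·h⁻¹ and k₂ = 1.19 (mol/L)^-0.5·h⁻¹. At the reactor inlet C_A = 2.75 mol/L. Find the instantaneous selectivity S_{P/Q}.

S_{P/Q} = r_P/r_Q = (k₁·C_A^0.5)/(k₂·C_A^1.5) = (k₁/k₂)·C_A⁻¹.
= (2.11×2.750^0.5) / (1.19×2.750^1.5) = 3.499/5.427 = 0.645.

0.645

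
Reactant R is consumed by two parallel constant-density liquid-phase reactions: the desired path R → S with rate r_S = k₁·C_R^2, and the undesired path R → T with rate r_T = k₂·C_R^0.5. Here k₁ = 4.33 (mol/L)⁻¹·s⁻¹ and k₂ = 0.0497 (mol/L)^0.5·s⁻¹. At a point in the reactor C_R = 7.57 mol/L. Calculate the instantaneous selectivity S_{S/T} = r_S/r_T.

S_{S/T} = r_S/r_T = (k₁·C_R^2)/(k₂·C_R^0.5) = (k₁/k₂)·C_R^1.5.
= (4.33×7.570^2) / (0.0497×7.570^0.5) = 248.1/0.1367 = 1815.

1815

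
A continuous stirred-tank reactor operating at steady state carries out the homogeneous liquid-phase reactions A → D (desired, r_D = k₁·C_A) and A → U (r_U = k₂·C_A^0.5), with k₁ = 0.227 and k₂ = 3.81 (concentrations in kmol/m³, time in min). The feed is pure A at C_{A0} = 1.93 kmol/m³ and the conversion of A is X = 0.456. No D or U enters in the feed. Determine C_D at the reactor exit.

0.0506 kmol/m³

Exit C_A = C_{A0}(1−X) = 1.93×0.544 = 1.050 kmol/m³.
Rates in a CSTR are evaluated at the outlet concentration: r_D = 0.227×1.050 = 0.2383, r_U = 3.81×1.050^0.5 = 3.904.
Fraction of consumed A going to D: r_D/(r_D+r_U) = 0.05754.
C_D = 0.05754·C_{A0}·X = 0.05754×1.93×0.456 = 0.0506 kmol/m³.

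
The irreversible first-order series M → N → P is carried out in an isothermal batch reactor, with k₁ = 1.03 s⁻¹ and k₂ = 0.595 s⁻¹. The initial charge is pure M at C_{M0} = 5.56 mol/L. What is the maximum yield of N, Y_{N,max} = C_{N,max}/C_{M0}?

Evaluating C_N at t_opt = ln(k₂/k₁)/(k₂−k₁) gives C_{N,max}/C_{M0} = (k₁/k₂)^[k₂/(k₂−k₁)].
= (1.03/0.595)^(0.595/(0.595−1.03)) = (1.731)^(-1.368) = 0.4721.

0.472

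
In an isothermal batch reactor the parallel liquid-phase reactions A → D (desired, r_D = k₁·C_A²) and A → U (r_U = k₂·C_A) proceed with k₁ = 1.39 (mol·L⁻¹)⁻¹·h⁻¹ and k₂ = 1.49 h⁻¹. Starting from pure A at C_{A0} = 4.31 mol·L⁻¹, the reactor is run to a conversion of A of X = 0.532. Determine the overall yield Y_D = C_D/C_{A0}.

0.394

C_A = C_{A0}(1−X) = 2.017 mol·L⁻¹.
Along a PFR/batch, dC_U/dC_A = −r_U/(r_D+r_U) = −k₂/(k₂+k₁·C_A).
Integrating from C_{A0} to C_A: C_U = (1.49/1.39)·ln[(1.49+1.39·4.31)/(1.49+1.39·2.02)] = 1.072·ln(7.481/4.294) = 0.5951 mol·L⁻¹.
Then C_D = (C_{A0}−C_A) − C_U = 2.293 − 0.5951 = 1.698 mol·L⁻¹.
Y_D = C_D/C_{A0} = 1.698/4.31 = 0.394.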